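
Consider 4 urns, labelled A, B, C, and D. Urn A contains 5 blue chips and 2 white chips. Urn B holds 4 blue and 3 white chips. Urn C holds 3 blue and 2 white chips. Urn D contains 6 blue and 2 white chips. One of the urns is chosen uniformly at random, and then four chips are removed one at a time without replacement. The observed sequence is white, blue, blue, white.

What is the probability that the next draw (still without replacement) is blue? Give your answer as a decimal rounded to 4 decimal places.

For each hypothesis, P(data | H) works out to: P(data | urn A) = (2/7)(5/6)(4/5)(1/4) = 0.047619; P(data | urn B) = (3/7)(4/6)(3/5)(2/4) = 0.085714; P(data | urn C) = (2/5)(3/4)(2/3)(1/2) = 0.1; P(data | urn D) = (2/8)(6/7)(5/6)(1/5) = 0.035714.
Multiplying each by its prior: 1/4 · 0.047619 = 0.011905, 1/4 · 0.085714 = 0.021429, 1/4 · 0.1 = 0.025, 1/4 · 0.035714 = 0.0089286; these sum to 0.067262.
Normalising, the posterior is P(urn A | data) = 0.17699, P(urn B | data) = 0.31858, P(urn C | data) = 0.37168, P(urn D | data) = 0.13274.
So P(blue next | data) = Σ P(blue next | H) P(H | data) = (1)(0.17699) + (2/3)(0.31858) + (1)(0.37168) + (1)(0.13274) = 0.89381.

0.8938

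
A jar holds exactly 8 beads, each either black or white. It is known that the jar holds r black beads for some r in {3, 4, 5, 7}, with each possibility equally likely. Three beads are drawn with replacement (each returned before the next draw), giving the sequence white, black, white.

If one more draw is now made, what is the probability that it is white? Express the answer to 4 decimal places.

Compute the likelihood of the observed sequence for each case: P(data | r = 3) = (5/8)(3/8)(5/8) = 0.14648; P(data | r = 4) = (4/8)(4/8)(4/8) = 0.125; P(data | r = 5) = (3/8)(5/8)(3/8) = 0.087891; P(data | r = 7) = (1/8)(7/8)(1/8) = 0.013672.
Weighting by the prior gives 1/4 · 0.14648 = 0.036621, 1/4 · 0.125 = 0.03125, 1/4 · 0.087891 = 0.021973, 1/4 · 0.013672 = 0.003418; summing to 0.093262.
Normalising, the posterior is P(r = 3 | data) = 0.39267, P(r = 4 | data) = 0.33508, P(r = 5 | data) = 0.2356, P(r = 7 | data) = 0.036649.
Averaging over the posterior, P(white next | data) = (5/8)(0.39267) + (1/2)(0.33508) + (3/8)(0.2356) + (1/8)(0.036649) = 0.50589.

0.5059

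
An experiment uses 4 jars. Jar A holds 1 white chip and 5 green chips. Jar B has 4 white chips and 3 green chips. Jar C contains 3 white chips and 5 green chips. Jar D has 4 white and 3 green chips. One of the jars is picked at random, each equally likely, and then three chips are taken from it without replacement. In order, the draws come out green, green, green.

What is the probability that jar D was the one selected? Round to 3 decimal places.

The likelihood of the observed sequence under each hypothesis: P(data | jar A) = (5/6)(4/5)(3/4) = 1/2; P(data | jar B) = (3/7)(2/6)(1/5) = 1/35; P(data | jar C) = (5/8)(4/7)(3/6) = 5/28; P(data | jar D) = (3/7)(2/6)(1/5) = 1/35.
The prior-weighted likelihoods are 1/4 · 1/2 = 1/8, 1/4 · 1/35 = 1/140, 1/4 · 5/28 = 5/112, 1/4 · 1/35 = 1/140; with total 103/560.
Therefore the posterior P(jar D | data) = (1/140) / (103/560) = 4/103.

0.039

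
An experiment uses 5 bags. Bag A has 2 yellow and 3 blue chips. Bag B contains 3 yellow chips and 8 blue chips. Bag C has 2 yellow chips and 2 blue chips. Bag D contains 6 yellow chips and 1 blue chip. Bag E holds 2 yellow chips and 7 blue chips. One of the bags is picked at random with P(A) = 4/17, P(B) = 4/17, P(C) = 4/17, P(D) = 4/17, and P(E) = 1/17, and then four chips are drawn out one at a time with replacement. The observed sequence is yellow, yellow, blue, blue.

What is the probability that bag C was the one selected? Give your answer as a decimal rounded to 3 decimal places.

0.344

The likelihood of the observed sequence under each hypothesis: P(data | bag A) = (2/5)(2/5)(3/5)(3/5) = 0.0576; P(data | bag B) = (3/11)(3/11)(8/11)(8/11) = 0.039342; P(data | bag C) = (2/4)(2/4)(2/4)(2/4) = 0.0625; P(data | bag D) = (6/7)(6/7)(1/7)(1/7) = 0.014994; P(data | bag E) = (2/9)(2/9)(7/9)(7/9) = 0.029873.
Multiplying each by its prior: 4/17 · 0.0576 = 0.013553, 4/17 · 0.039342 = 0.0092568, 4/17 · 0.0625 = 0.014706, 4/17 · 0.014994 = 0.0035279, 1/17 · 0.029873 = 0.0017573; these sum to 0.042801.
By Bayes' rule, P(bag C | data) = (0.014706) / (0.042801) = 0.34359.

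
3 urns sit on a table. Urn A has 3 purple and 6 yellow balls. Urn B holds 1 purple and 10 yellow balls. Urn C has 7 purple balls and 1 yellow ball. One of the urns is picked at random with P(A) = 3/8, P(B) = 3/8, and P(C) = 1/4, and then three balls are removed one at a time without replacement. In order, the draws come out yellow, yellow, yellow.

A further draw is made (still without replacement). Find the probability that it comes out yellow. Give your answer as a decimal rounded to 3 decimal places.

Compute the likelihood of the observed sequence for each case: P(data | urn A) = (6/9)(5/8)(4/7) = 5/21; P(data | urn B) = (10/11)(9/10)(8/9) = 8/11; P(data | urn C) = (1/8)(0/7) = 0.
Weighting by the prior gives 3/8 · 5/21 = 5/56, 3/8 · 8/11 = 3/11, 1/4 · 0 = 0; with total 223/616.
Dividing through by the total gives posterior P(urn A | data) = 55/223, P(urn B | data) = 168/223, P(urn C | data) = 0.
So P(yellow next | data) = Σ P(yellow next | H) P(H | data) = (1/2)(55/223) + (7/8)(168/223) = 349/446.

0.783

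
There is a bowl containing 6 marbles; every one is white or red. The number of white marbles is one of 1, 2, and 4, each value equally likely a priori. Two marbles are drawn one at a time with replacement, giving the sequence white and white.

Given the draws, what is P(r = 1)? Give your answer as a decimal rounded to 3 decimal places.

0.048

The likelihood of the observed sequence under each hypothesis: P(data | r = 1) = (1/6)(1/6) = 1/36; P(data | r = 2) = (2/6)(2/6) = 1/9; P(data | r = 4) = (4/6)(4/6) = 4/9.
The prior-weighted likelihoods are 1/3 · 1/36 = 1/108, 1/3 · 1/9 = 1/27, 1/3 · 4/9 = 4/27; with total 7/36.
Therefore the posterior P(r = 1 | data) = (1/108) / (7/36) = 1/21.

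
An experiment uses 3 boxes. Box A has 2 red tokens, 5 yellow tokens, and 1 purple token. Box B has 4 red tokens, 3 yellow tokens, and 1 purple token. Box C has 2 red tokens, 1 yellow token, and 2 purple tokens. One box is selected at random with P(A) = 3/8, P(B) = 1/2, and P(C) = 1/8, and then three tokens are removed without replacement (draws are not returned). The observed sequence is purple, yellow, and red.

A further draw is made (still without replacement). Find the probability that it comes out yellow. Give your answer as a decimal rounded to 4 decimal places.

The likelihood of the observed sequence under each hypothesis: P(data | box A) = (1/8)(5/7)(2/6) = 0.029762; P(data | box B) = (1/8)(3/7)(4/6) = 0.035714; P(data | box C) = (2/5)(1/4)(2/3) = 0.066667.
Multiplying each by its prior: 3/8 · 0.029762 = 0.011161, 1/2 · 0.035714 = 0.017857, 1/8 · 0.066667 = 0.0083333; with total 0.037351.
Normalising, the posterior is P(box A | data) = 0.2988, P(box B | data) = 0.47809, P(box C | data) = 0.22311.
Averaging over the posterior, P(yellow next | data) = (4/5)(0.2988) + (2/5)(0.47809) + (0)(0.22311) = 0.43028.

0.4303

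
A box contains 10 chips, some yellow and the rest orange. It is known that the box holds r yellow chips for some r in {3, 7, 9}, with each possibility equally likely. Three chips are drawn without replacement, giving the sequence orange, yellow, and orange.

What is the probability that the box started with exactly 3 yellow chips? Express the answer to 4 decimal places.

0.7500

Under each hypothesis, the probability of the observed sequence is: P(data | r = 3) = (7/10)(3/9)(6/8) = 7/40; P(data | r = 7) = (3/10)(7/9)(2/8) = 7/120; P(data | r = 9) = (1/10)(9/9)(0/8) = 0.
Multiplying each by its prior: 1/3 · 7/40 = 7/120, 1/3 · 7/120 = 7/360, 1/3 · 0 = 0; these sum to 7/90.
So P(r = 3 | data) = (7/120) / (7/90) = 3/4.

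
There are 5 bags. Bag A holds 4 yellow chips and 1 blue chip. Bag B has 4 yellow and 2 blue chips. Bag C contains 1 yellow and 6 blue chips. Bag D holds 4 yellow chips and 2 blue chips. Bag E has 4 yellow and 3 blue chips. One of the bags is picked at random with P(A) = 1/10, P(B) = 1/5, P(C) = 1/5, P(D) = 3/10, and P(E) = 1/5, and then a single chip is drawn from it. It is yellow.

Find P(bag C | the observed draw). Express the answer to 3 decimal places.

0.051

Under each hypothesis, the probability of this draw is: P(data | bag A) = (4/5) = 4/5; P(data | bag B) = (4/6) = 2/3; P(data | bag C) = (1/7) = 1/7; P(data | bag D) = (4/6) = 2/3; P(data | bag E) = (4/7) = 4/7.
The prior-weighted likelihoods are 1/10 · 4/5 = 2/25, 1/5 · 2/3 = 2/15, 1/5 · 1/7 = 1/35, 3/10 · 2/3 = 1/5, 1/5 · 4/7 = 4/35; these sum to 292/525.
By Bayes' rule, P(bag C | data) = (1/35) / (292/525) = 15/292.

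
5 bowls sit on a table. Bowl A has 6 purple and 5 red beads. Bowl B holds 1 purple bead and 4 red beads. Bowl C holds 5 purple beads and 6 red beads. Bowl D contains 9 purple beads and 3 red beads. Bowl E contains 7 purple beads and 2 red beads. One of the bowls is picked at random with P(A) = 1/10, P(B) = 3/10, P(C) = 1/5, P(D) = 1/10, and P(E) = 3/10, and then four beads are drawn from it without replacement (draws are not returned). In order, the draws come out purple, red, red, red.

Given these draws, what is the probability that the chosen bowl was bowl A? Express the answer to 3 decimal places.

Compute the likelihood of the observed sequence for each case: P(data | bowl A) = (6/11)(5/10)(4/9)(3/8) = 0.045455; P(data | bowl B) = (1/5)(4/4)(3/3)(2/2) = 0.2; P(data | bowl C) = (5/11)(6/10)(5/9)(4/8) = 0.075758; P(data | bowl D) = (9/12)(3/11)(2/10)(1/9) = 0.0045455; P(data | bowl E) = (7/9)(2/8)(1/7)(0/6) = 0.
The prior-weighted likelihoods are 1/10 · 0.045455 = 0.0045455, 3/10 · 0.2 = 0.06, 1/5 · 0.075758 = 0.015152, 1/10 · 0.0045455 = 0.00045455, 3/10 · 0 = 0; summing to 0.080152.
Hence P(bowl A | data) = (0.0045455) / (0.080152) = 0.056711.

0.057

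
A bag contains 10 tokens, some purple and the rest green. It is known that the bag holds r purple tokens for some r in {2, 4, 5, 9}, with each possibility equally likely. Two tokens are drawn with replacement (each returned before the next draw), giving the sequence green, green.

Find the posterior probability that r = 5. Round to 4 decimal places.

Compute the likelihood of the observed sequence for each case: P(data | r = 2) = (8/10)(8/10) = 16/25; P(data | r = 4) = (6/10)(6/10) = 9/25; P(data | r = 5) = (5/10)(5/10) = 1/4; P(data | r = 9) = (1/10)(1/10) = 1/100.
Weighting by the prior gives 1/4 · 16/25 = 4/25, 1/4 · 9/25 = 9/100, 1/4 · 1/4 = 1/16, 1/4 · 1/100 = 1/400; summing to 63/200.
So P(r = 5 | data) = (1/16) / (63/200) = 25/126.

0.1984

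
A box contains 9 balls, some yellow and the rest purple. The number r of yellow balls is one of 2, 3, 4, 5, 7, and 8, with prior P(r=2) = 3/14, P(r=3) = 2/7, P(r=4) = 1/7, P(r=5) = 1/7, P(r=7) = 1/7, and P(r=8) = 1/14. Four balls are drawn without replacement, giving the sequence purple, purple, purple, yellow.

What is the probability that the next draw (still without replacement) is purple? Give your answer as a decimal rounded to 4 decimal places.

The likelihood of the observed sequence under each hypothesis: P(data | r = 2) = (7/9)(6/8)(5/7)(2/6) = 0.13889; P(data | r = 3) = (6/9)(5/8)(4/7)(3/6) = 0.11905; P(data | r = 4) = (5/9)(4/8)(3/7)(4/6) = 0.079365; P(data | r = 5) = (4/9)(3/8)(2/7)(5/6) = 0.039683; P(data | r = 7) = (2/9)(1/8)(0/7) = 0; P(data | r = 8) = (1/9)(0/8) = 0.
Weighting by the prior gives 3/14 · 0.13889 = 0.029762, 2/7 · 0.11905 = 0.034014, 1/7 · 0.079365 = 0.011338, 1/7 · 0.039683 = 0.0056689, 1/7 · 0 = 0, 1/14 · 0 = 0; with total 0.080782.
The posterior is then P(r = 2 | data) = 0.36842, P(r = 3 | data) = 0.42105, P(r = 4 | data) = 0.14035, P(r = 5 | data) = 0.070175, P(r = 7 | data) = 0, P(r = 8 | data) = 0.
So P(purple next | data) = Σ P(purple next | H) P(H | data) = (4/5)(0.36842) + (3/5)(0.42105) + (2/5)(0.14035) + (1/5)(0.070175) = 0.61754.

0.6175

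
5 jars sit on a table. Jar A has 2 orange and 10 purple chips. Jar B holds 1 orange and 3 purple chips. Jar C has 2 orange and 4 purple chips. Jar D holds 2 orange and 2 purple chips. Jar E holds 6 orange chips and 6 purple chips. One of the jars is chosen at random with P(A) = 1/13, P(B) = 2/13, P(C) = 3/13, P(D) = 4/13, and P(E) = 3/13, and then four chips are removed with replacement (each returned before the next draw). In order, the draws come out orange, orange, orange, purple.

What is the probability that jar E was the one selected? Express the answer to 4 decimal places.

0.3480

The likelihood of the observed sequence under each hypothesis: P(data | jar A) = (2/12)(2/12)(2/12)(10/12) = 0.003858; P(data | jar B) = (1/4)(1/4)(1/4)(3/4) = 0.011719; P(data | jar C) = (2/6)(2/6)(2/6)(4/6) = 0.024691; P(data | jar D) = (2/4)(2/4)(2/4)(2/4) = 0.0625; P(data | jar E) = (6/12)(6/12)(6/12)(6/12) = 0.0625.
Multiplying each by its prior: 1/13 · 0.003858 = 0.00029677, 2/13 · 0.011719 = 0.0018029, 3/13 · 0.024691 = 0.005698, 4/13 · 0.0625 = 0.019231, 3/13 · 0.0625 = 0.014423; these sum to 0.041452.
Therefore the posterior P(jar E | data) = (0.014423) / (0.041452) = 0.34795.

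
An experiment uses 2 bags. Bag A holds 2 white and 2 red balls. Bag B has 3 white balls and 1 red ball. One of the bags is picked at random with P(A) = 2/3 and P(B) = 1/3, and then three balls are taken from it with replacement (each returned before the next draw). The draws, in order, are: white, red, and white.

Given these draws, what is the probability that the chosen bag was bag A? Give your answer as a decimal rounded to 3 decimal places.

0.640

The likelihood of the observed sequence under each hypothesis: P(data | bag A) = (2/4)(2/4)(2/4) = 1/8; P(data | bag B) = (3/4)(1/4)(3/4) = 9/64.
The prior-weighted likelihoods are 2/3 · 1/8 = 1/12, 1/3 · 9/64 = 3/64; summing to 25/192.
Therefore the posterior P(bag A | data) = (1/12) / (25/192) = 16/25.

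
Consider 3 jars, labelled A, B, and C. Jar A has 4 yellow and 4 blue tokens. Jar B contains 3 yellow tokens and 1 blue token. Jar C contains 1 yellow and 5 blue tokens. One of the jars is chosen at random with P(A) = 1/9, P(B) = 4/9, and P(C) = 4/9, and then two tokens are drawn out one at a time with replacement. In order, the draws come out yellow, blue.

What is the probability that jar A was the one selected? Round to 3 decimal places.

Under each hypothesis, the probability of the observed sequence is: P(data | jar A) = (4/8)(4/8) = 1/4; P(data | jar B) = (3/4)(1/4) = 3/16; P(data | jar C) = (1/6)(5/6) = 5/36.
Weighting by the prior gives 1/9 · 1/4 = 1/36, 4/9 · 3/16 = 1/12, 4/9 · 5/36 = 5/81; with total 14/81.
So P(jar A | data) = (1/36) / (14/81) = 9/56.

0.161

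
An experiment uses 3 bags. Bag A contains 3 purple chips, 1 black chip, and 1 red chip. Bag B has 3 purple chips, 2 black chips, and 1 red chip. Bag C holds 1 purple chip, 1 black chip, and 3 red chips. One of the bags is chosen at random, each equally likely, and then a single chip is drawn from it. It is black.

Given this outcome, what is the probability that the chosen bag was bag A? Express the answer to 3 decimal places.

0.273

Compute the likelihood of this draw for each case: P(data | bag A) = (1/5) = 1/5; P(data | bag B) = (2/6) = 1/3; P(data | bag C) = (1/5) = 1/5.
Multiplying each by its prior: 1/3 · 1/5 = 1/15, 1/3 · 1/3 = 1/9, 1/3 · 1/5 = 1/15; these sum to 11/45.
So P(bag A | data) = (1/15) / (11/45) = 3/11.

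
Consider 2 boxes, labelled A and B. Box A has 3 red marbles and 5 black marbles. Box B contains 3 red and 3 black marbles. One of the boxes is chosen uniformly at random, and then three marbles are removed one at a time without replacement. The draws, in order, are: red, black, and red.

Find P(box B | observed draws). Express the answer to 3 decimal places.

Compute the likelihood of the observed sequence for each case: P(data | box A) = (3/8)(5/7)(2/6) = 5/56; P(data | box B) = (3/6)(3/5)(2/4) = 3/20.
Multiplying each by its prior: 1/2 · 5/56 = 5/112, 1/2 · 3/20 = 3/40; these sum to 67/560.
Therefore the posterior P(box B | data) = (3/40) / (67/560) = 42/67.

0.627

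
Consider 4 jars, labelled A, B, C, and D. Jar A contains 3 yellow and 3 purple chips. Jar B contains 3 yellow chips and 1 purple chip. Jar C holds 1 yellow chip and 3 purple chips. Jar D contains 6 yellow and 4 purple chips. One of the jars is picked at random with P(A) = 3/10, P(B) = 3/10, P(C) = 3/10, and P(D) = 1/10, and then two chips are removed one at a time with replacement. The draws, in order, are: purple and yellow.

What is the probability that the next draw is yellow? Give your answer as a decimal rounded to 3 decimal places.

The likelihood of the observed sequence under each hypothesis: P(data | jar A) = (3/6)(3/6) = 0.25; P(data | jar B) = (1/4)(3/4) = 0.1875; P(data | jar C) = (3/4)(1/4) = 0.1875; P(data | jar D) = (4/10)(6/10) = 0.24.
Weighting by the prior gives 3/10 · 0.25 = 0.075, 3/10 · 0.1875 = 0.05625, 3/10 · 0.1875 = 0.05625, 1/10 · 0.24 = 0.024; with total 0.2115.
Normalising, the posterior is P(jar A | data) = 0.35461, P(jar B | data) = 0.26596, P(jar C | data) = 0.26596, P(jar D | data) = 0.11348.
The predictive probability is P(yellow next | data) = (1/2)(0.35461) + (3/4)(0.26596) + (1/4)(0.26596) + (3/5)(0.11348) = 0.51135.

0.511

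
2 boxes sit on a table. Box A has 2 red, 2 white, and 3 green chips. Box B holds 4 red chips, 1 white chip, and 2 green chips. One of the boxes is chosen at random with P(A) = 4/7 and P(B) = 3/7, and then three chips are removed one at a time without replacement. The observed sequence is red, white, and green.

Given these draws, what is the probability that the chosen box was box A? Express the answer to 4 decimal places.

0.6667

Under each hypothesis, the probability of the observed sequence is: P(data | box A) = (2/7)(2/6)(3/5) = 2/35; P(data | box B) = (4/7)(1/6)(2/5) = 4/105.
Multiplying each by its prior: 4/7 · 2/35 = 8/245, 3/7 · 4/105 = 4/245; summing to 12/245.
Hence P(box A | data) = (8/245) / (12/245) = 2/3.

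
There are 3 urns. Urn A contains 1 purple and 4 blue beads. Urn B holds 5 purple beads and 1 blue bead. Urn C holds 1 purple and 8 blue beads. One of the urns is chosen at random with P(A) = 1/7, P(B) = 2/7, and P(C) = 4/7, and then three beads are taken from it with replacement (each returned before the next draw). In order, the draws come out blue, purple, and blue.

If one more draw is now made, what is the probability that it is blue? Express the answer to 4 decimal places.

Under each hypothesis, the probability of the observed sequence is: P(data | urn A) = (4/5)(1/5)(4/5) = 0.128; P(data | urn B) = (1/6)(5/6)(1/6) = 0.023148; P(data | urn C) = (8/9)(1/9)(8/9) = 0.087791.
Multiplying each by its prior: 1/7 · 0.128 = 0.018286, 2/7 · 0.023148 = 0.0066138, 4/7 · 0.087791 = 0.050167; summing to 0.075066.
Normalising, the posterior is P(urn A | data) = 0.2436, P(urn B | data) = 0.088106, P(urn C | data) = 0.6683.
Averaging over the posterior, P(blue next | data) = (4/5)(0.2436) + (1/6)(0.088106) + (8/9)(0.6683) = 0.8036.

0.8036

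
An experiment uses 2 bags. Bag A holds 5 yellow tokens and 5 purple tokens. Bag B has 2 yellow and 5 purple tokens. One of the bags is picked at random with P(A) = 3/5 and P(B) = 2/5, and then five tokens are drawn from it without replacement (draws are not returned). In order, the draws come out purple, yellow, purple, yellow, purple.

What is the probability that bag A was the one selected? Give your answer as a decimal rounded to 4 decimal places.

Under each hypothesis, the probability of the observed sequence is: P(data | bag A) = (5/10)(5/9)(4/8)(4/7)(3/6) = 5/126; P(data | bag B) = (5/7)(2/6)(4/5)(1/4)(3/3) = 1/21.
Weighting by the prior gives 3/5 · 5/126 = 1/42, 2/5 · 1/21 = 2/105; with total 3/70.
So P(bag A | data) = (1/42) / (3/70) = 5/9.

0.5556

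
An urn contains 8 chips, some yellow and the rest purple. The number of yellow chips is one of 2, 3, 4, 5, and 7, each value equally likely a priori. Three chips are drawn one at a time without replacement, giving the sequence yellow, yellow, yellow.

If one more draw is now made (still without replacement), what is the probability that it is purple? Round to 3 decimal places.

For each hypothesis, P(data | H) works out to: P(data | r = 2) = (2/8)(1/7)(0/6) = 0; P(data | r = 3) = (3/8)(2/7)(1/6) = 1/56; P(data | r = 4) = (4/8)(3/7)(2/6) = 1/14; P(data | r = 5) = (5/8)(4/7)(3/6) = 5/28; P(data | r = 7) = (7/8)(6/7)(5/6) = 5/8.
The prior-weighted likelihoods are 1/5 · 0 = 0, 1/5 · 1/56 = 1/280, 1/5 · 1/14 = 1/70, 1/5 · 5/28 = 1/28, 1/5 · 5/8 = 1/8; these sum to 5/28.
The posterior is then P(r = 2 | data) = 0, P(r = 3 | data) = 1/50, P(r = 4 | data) = 2/25, P(r = 5 | data) = 1/5, P(r = 7 | data) = 7/10.
Averaging over the posterior, P(purple next | data) = (1)(1/50) + (4/5)(2/25) + (3/5)(1/5) + (1/5)(7/10) = 43/125.

0.344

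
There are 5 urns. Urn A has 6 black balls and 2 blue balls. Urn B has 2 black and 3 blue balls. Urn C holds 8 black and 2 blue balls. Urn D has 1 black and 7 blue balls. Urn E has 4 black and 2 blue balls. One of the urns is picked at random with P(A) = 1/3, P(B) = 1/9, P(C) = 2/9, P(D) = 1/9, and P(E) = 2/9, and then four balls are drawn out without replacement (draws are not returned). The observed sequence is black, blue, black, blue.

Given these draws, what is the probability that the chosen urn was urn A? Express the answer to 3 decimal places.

0.278

Compute the likelihood of the observed sequence for each case: P(data | urn A) = (6/8)(2/7)(5/6)(1/5) = 0.035714; P(data | urn B) = (2/5)(3/4)(1/3)(2/2) = 0.1; P(data | urn C) = (8/10)(2/9)(7/8)(1/7) = 0.022222; P(data | urn D) = (1/8)(7/7)(0/6) = 0; P(data | urn E) = (4/6)(2/5)(3/4)(1/3) = 0.066667.
Multiplying each by its prior: 1/3 · 0.035714 = 0.011905, 1/9 · 0.1 = 0.011111, 2/9 · 0.022222 = 0.0049383, 1/9 · 0 = 0, 2/9 · 0.066667 = 0.014815; these sum to 0.042769.
Therefore the posterior P(urn A | data) = (0.011905) / (0.042769) = 0.27835.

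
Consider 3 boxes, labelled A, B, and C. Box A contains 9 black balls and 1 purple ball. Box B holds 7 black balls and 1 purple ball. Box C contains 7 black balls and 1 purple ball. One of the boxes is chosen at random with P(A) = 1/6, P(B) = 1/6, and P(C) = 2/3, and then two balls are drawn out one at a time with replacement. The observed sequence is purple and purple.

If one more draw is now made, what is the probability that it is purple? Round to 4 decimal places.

Compute the likelihood of the observed sequence for each case: P(data | box A) = (1/10)(1/10) = 0.01; P(data | box B) = (1/8)(1/8) = 0.015625; P(data | box C) = (1/8)(1/8) = 0.015625.
The prior-weighted likelihoods are 1/6 · 0.01 = 0.0016667, 1/6 · 0.015625 = 0.0026042, 2/3 · 0.015625 = 0.010417; summing to 0.014687.
Normalising, the posterior is P(box A | data) = 0.11348, P(box B | data) = 0.1773, P(box C | data) = 0.70922.
So P(purple next | data) = Σ P(purple next | H) P(H | data) = (1/10)(0.11348) + (1/8)(0.1773) + (1/8)(0.70922) = 0.12216.

0.1222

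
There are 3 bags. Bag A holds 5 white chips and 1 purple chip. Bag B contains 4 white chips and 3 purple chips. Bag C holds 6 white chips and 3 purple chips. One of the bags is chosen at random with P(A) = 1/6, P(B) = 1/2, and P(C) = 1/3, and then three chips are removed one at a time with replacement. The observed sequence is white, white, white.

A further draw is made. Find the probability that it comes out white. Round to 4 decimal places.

0.6916

Under each hypothesis, the probability of the observed sequence is: P(data | bag A) = (5/6)(5/6)(5/6) = 0.5787; P(data | bag B) = (4/7)(4/7)(4/7) = 0.18659; P(data | bag C) = (6/9)(6/9)(6/9) = 0.2963.
Weighting by the prior gives 1/6 · 0.5787 = 0.096451, 1/2 · 0.18659 = 0.093294, 1/3 · 0.2963 = 0.098765; with total 0.28851.
Dividing through by the total gives posterior P(bag A | data) = 0.33431, P(bag B | data) = 0.32337, P(bag C | data) = 0.34233.
Averaging over the posterior, P(white next | data) = (5/6)(0.33431) + (4/7)(0.32337) + (2/3)(0.34233) = 0.69159.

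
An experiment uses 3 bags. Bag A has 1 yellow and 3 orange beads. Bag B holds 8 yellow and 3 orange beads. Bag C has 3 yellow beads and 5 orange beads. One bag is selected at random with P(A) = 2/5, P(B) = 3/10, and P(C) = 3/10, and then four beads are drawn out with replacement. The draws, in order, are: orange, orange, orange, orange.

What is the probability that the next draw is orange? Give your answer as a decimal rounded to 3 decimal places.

The likelihood of the observed sequence under each hypothesis: P(data | bag A) = (3/4)(3/4)(3/4)(3/4) = 0.31641; P(data | bag B) = (3/11)(3/11)(3/11)(3/11) = 0.0055324; P(data | bag C) = (5/8)(5/8)(5/8)(5/8) = 0.15259.
Weighting by the prior gives 2/5 · 0.31641 = 0.12656, 3/10 · 0.0055324 = 0.0016597, 3/10 · 0.15259 = 0.045776; with total 0.174.
Dividing through by the total gives posterior P(bag A | data) = 0.72738, P(bag B | data) = 0.0095387, P(bag C | data) = 0.26308.
So P(orange next | data) = Σ P(orange next | H) P(H | data) = (3/4)(0.72738) + (3/11)(0.0095387) + (5/8)(0.26308) = 0.71256.

0.713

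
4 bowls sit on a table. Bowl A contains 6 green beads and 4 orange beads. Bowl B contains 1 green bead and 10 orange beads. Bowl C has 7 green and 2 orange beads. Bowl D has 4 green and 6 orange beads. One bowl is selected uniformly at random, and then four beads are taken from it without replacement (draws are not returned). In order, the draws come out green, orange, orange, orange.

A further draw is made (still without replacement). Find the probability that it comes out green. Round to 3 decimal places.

0.333

The likelihood of the observed sequence under each hypothesis: P(data | bowl A) = (6/10)(4/9)(3/8)(2/7) = 0.028571; P(data | bowl B) = (1/11)(10/10)(9/9)(8/8) = 0.090909; P(data | bowl C) = (7/9)(2/8)(1/7)(0/6) = 0; P(data | bowl D) = (4/10)(6/9)(5/8)(4/7) = 0.095238.
The prior-weighted likelihoods are 1/4 · 0.028571 = 0.0071429, 1/4 · 0.090909 = 0.022727, 1/4 · 0 = 0, 1/4 · 0.095238 = 0.02381; these sum to 0.05368.
Dividing through by the total gives posterior P(bowl A | data) = 0.13306, P(bowl B | data) = 0.42339, P(bowl C | data) = 0, P(bowl D | data) = 0.44355.
So P(green next | data) = Σ P(green next | H) P(H | data) = (5/6)(0.13306) + (0)(0.42339) + (1/2)(0.44355) = 0.33266.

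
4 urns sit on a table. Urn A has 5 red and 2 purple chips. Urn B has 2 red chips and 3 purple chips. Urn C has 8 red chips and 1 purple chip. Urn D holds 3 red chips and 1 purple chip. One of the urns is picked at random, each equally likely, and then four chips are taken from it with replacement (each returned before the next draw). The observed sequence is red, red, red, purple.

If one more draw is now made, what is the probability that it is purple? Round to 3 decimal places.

0.269

For each hypothesis, P(data | H) works out to: P(data | urn A) = (5/7)(5/7)(5/7)(2/7) = 0.10412; P(data | urn B) = (2/5)(2/5)(2/5)(3/5) = 0.0384; P(data | urn C) = (8/9)(8/9)(8/9)(1/9) = 0.078037; P(data | urn D) = (3/4)(3/4)(3/4)(1/4) = 0.10547.
The prior-weighted likelihoods are 1/4 · 0.10412 = 0.026031, 1/4 · 0.0384 = 0.0096, 1/4 · 0.078037 = 0.019509, 1/4 · 0.10547 = 0.026367; summing to 0.081507.
Normalising, the posterior is P(urn A | data) = 0.31937, P(urn B | data) = 0.11778, P(urn C | data) = 0.23936, P(urn D | data) = 0.3235.
So P(purple next | data) = Σ P(purple next | H) P(H | data) = (2/7)(0.31937) + (3/5)(0.11778) + (1/9)(0.23936) + (1/4)(0.3235) = 0.26939.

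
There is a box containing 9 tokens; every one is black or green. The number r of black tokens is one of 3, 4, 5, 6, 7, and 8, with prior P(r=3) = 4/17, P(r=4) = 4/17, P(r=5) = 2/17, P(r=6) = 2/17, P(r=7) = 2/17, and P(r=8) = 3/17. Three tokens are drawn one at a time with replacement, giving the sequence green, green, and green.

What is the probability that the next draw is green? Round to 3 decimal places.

For each hypothesis, P(data | H) works out to: P(data | r = 3) = (6/9)(6/9)(6/9) = 0.2963; P(data | r = 4) = (5/9)(5/9)(5/9) = 0.17147; P(data | r = 5) = (4/9)(4/9)(4/9) = 0.087791; P(data | r = 6) = (3/9)(3/9)(3/9) = 0.037037; P(data | r = 7) = (2/9)(2/9)(2/9) = 0.010974; P(data | r = 8) = (1/9)(1/9)(1/9) = 0.0013717.
Weighting by the prior gives 4/17 · 0.2963 = 0.069717, 4/17 · 0.17147 = 0.040345, 2/17 · 0.087791 = 0.010328, 2/17 · 0.037037 = 0.0043573, 2/17 · 0.010974 = 0.0012911, 3/17 · 0.0013717 = 0.00024207; summing to 0.12628.
Dividing through by the total gives posterior P(r = 3 | data) = 0.55208, P(r = 4 | data) = 0.31949, P(r = 5 | data) = 0.081789, P(r = 6 | data) = 0.034505, P(r = 7 | data) = 0.010224, P(r = 8 | data) = 0.0019169.
Averaging over the posterior, P(green next | data) = (2/3)(0.55208) + (5/9)(0.31949) + (4/9)(0.081789) + (1/3)(0.034505) + (2/9)(0.010224) + (1/9)(0.0019169) = 0.59588.

0.596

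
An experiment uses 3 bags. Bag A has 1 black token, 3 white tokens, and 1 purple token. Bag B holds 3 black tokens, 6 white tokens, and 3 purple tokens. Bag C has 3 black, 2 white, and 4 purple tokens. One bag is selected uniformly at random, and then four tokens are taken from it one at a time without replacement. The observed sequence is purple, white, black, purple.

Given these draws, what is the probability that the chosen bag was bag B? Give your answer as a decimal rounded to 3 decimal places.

The likelihood of the observed sequence under each hypothesis: P(data | bag A) = (1/5)(3/4)(1/3)(0/2) = 0; P(data | bag B) = (3/12)(6/11)(3/10)(2/9) = 0.0090909; P(data | bag C) = (4/9)(2/8)(3/7)(3/6) = 0.02381.
Weighting by the prior gives 1/3 · 0 = 0, 1/3 · 0.0090909 = 0.0030303, 1/3 · 0.02381 = 0.0079365; with total 0.010967.
So P(bag B | data) = (0.0030303) / (0.010967) = 0.27632.

0.276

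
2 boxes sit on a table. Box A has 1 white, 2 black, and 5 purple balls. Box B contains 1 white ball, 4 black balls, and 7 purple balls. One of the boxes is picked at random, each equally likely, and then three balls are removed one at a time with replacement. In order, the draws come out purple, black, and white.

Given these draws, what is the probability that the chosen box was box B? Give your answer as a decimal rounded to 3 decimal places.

For each hypothesis, P(data | H) works out to: P(data | box A) = (5/8)(2/8)(1/8) = 0.019531; P(data | box B) = (7/12)(4/12)(1/12) = 0.016204.
Multiplying each by its prior: 1/2 · 0.019531 = 0.0097656, 1/2 · 0.016204 = 0.0081019; these sum to 0.017867.
By Bayes' rule, P(box B | data) = (0.0081019) / (0.017867) = 0.45344.

0.453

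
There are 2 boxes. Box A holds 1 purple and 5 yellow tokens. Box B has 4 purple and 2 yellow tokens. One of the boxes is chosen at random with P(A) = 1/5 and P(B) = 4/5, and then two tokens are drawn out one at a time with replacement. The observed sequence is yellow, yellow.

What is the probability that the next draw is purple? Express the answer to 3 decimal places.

Under each hypothesis, the probability of the observed sequence is: P(data | box A) = (5/6)(5/6) = 25/36; P(data | box B) = (2/6)(2/6) = 1/9.
Weighting by the prior gives 1/5 · 25/36 = 5/36, 4/5 · 1/9 = 4/45; with total 41/180.
Normalising, the posterior is P(box A | data) = 25/41, P(box B | data) = 16/41.
The predictive probability is P(purple next | data) = (1/6)(25/41) + (2/3)(16/41) = 89/246.

0.362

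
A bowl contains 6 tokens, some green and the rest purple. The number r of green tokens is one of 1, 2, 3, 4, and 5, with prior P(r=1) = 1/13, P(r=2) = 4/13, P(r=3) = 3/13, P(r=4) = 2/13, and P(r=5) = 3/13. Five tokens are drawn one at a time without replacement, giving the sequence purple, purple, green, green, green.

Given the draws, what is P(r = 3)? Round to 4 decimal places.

0.5294

For each hypothesis, P(data | H) works out to: P(data | r = 1) = (5/6)(4/5)(1/4)(0/3) = 0; P(data | r = 2) = (4/6)(3/5)(2/4)(1/3)(0/2) = 0; P(data | r = 3) = (3/6)(2/5)(3/4)(2/3)(1/2) = 1/20; P(data | r = 4) = (2/6)(1/5)(4/4)(3/3)(2/2) = 1/15; P(data | r = 5) = (1/6)(0/5) = 0.
The prior-weighted likelihoods are 1/13 · 0 = 0, 4/13 · 0 = 0, 3/13 · 1/20 = 3/260, 2/13 · 1/15 = 2/195, 3/13 · 0 = 0; these sum to 17/780.
Therefore the posterior P(r = 3 | data) = (3/260) / (17/780) = 9/17.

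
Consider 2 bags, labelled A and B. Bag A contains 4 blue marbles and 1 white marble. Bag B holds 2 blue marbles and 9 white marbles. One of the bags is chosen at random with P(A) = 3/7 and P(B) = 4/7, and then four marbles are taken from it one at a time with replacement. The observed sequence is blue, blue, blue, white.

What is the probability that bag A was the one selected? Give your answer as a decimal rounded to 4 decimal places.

Compute the likelihood of the observed sequence for each case: P(data | bag A) = (4/5)(4/5)(4/5)(1/5) = 0.1024; P(data | bag B) = (2/11)(2/11)(2/11)(9/11) = 0.0049177.
Weighting by the prior gives 3/7 · 0.1024 = 0.043886, 4/7 · 0.0049177 = 0.0028101; these sum to 0.046696.
By Bayes' rule, P(bag A | data) = (0.043886) / (0.046696) = 0.93982.

0.9398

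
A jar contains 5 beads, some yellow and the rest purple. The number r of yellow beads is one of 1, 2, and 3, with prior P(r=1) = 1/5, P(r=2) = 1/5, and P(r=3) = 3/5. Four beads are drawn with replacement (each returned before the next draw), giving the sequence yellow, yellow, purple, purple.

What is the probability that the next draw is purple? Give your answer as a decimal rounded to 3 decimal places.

For each hypothesis, P(data | H) works out to: P(data | r = 1) = (1/5)(1/5)(4/5)(4/5) = 0.0256; P(data | r = 2) = (2/5)(2/5)(3/5)(3/5) = 0.0576; P(data | r = 3) = (3/5)(3/5)(2/5)(2/5) = 0.0576.
Weighting by the prior gives 1/5 · 0.0256 = 0.00512, 1/5 · 0.0576 = 0.01152, 3/5 · 0.0576 = 0.03456; with total 0.0512.
Normalising, the posterior is P(r = 1 | data) = 0.1, P(r = 2 | data) = 0.225, P(r = 3 | data) = 0.675.
The predictive probability is P(purple next | data) = (4/5)(0.1) + (3/5)(0.225) + (2/5)(0.675) = 0.485.

0.485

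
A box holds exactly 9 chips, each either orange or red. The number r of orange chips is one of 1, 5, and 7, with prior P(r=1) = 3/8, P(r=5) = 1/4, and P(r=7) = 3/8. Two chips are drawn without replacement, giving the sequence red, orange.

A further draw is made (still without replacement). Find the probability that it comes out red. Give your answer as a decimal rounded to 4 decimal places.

The likelihood of the observed sequence under each hypothesis: P(data | r = 1) = (8/9)(1/8) = 1/9; P(data | r = 5) = (4/9)(5/8) = 5/18; P(data | r = 7) = (2/9)(7/8) = 7/36.
Multiplying each by its prior: 3/8 · 1/9 = 1/24, 1/4 · 5/18 = 5/72, 3/8 · 7/36 = 7/96; these sum to 53/288.
Normalising, the posterior is P(r = 1 | data) = 12/53, P(r = 5 | data) = 20/53, P(r = 7 | data) = 21/53.
The predictive probability is P(red next | data) = (1)(12/53) + (3/7)(20/53) + (1/7)(21/53) = 165/371.

0.4447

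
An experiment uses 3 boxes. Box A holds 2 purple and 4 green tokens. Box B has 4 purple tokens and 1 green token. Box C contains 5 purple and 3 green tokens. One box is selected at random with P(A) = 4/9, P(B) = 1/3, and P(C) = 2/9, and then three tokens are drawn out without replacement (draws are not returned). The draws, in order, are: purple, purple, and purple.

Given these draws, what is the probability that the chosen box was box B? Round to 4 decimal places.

For each hypothesis, P(data | H) works out to: P(data | box A) = (2/6)(1/5)(0/4) = 0; P(data | box B) = (4/5)(3/4)(2/3) = 2/5; P(data | box C) = (5/8)(4/7)(3/6) = 5/28.
Multiplying each by its prior: 4/9 · 0 = 0, 1/3 · 2/5 = 2/15, 2/9 · 5/28 = 5/126; summing to 109/630.
Therefore the posterior P(box B | data) = (2/15) / (109/630) = 84/109.

0.7706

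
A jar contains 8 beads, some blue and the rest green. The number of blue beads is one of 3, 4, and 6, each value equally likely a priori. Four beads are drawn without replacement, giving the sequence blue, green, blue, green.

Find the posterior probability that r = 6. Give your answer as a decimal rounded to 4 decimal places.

Compute the likelihood of the observed sequence for each case: P(data | r = 3) = (3/8)(5/7)(2/6)(4/5) = 1/14; P(data | r = 4) = (4/8)(4/7)(3/6)(3/5) = 3/35; P(data | r = 6) = (6/8)(2/7)(5/6)(1/5) = 1/28.
Multiplying each by its prior: 1/3 · 1/14 = 1/42, 1/3 · 3/35 = 1/35, 1/3 · 1/28 = 1/84; these sum to 9/140.
By Bayes' rule, P(r = 6 | data) = (1/84) / (9/140) = 5/27.

0.1852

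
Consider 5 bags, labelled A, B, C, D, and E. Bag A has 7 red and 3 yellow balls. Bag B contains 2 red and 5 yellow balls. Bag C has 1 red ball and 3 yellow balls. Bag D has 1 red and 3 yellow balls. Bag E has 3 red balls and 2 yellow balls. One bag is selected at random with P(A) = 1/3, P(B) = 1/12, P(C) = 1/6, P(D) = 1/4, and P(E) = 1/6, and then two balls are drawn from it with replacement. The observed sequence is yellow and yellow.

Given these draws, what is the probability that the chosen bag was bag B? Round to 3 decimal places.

0.127

Compute the likelihood of the observed sequence for each case: P(data | bag A) = (3/10)(3/10) = 0.09; P(data | bag B) = (5/7)(5/7) = 0.5102; P(data | bag C) = (3/4)(3/4) = 0.5625; P(data | bag D) = (3/4)(3/4) = 0.5625; P(data | bag E) = (2/5)(2/5) = 0.16.
Weighting by the prior gives 1/3 · 0.09 = 0.03, 1/12 · 0.5102 = 0.042517, 1/6 · 0.5625 = 0.09375, 1/4 · 0.5625 = 0.14062, 1/6 · 0.16 = 0.026667; these sum to 0.33356.
Therefore the posterior P(bag B | data) = (0.042517) / (0.33356) = 0.12746.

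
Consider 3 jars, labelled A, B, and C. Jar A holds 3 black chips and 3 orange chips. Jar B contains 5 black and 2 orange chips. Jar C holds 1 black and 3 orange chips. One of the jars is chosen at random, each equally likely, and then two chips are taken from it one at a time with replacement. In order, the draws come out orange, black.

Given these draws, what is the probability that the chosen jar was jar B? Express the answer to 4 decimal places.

The likelihood of the observed sequence under each hypothesis: P(data | jar A) = (3/6)(3/6) = 0.25; P(data | jar B) = (2/7)(5/7) = 0.20408; P(data | jar C) = (3/4)(1/4) = 0.1875.
The prior-weighted likelihoods are 1/3 · 0.25 = 0.083333, 1/3 · 0.20408 = 0.068027, 1/3 · 0.1875 = 0.0625; summing to 0.21386.
By Bayes' rule, P(jar B | data) = (0.068027) / (0.21386) = 0.31809.

0.3181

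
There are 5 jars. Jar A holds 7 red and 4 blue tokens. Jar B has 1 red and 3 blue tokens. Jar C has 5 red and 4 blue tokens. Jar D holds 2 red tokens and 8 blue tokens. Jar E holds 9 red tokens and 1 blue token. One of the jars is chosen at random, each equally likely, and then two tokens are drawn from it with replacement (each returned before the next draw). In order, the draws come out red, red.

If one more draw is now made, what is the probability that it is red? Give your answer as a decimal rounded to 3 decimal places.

0.727

For each hypothesis, P(data | H) works out to: P(data | jar A) = (7/11)(7/11) = 0.40496; P(data | jar B) = (1/4)(1/4) = 0.0625; P(data | jar C) = (5/9)(5/9) = 0.30864; P(data | jar D) = (2/10)(2/10) = 0.04; P(data | jar E) = (9/10)(9/10) = 0.81.
Multiplying each by its prior: 1/5 · 0.40496 = 0.080992, 1/5 · 0.0625 = 0.0125, 1/5 · 0.30864 = 0.061728, 1/5 · 0.04 = 0.008, 1/5 · 0.81 = 0.162; with total 0.32522.
Dividing through by the total gives posterior P(jar A | data) = 0.24904, P(jar B | data) = 0.038436, P(jar C | data) = 0.1898, P(jar D | data) = 0.024599, P(jar E | data) = 0.49812.
The predictive probability is P(red next | data) = (7/11)(0.24904) + (1/4)(0.038436) + (5/9)(0.1898) + (1/5)(0.024599) + (9/10)(0.49812) = 0.72677.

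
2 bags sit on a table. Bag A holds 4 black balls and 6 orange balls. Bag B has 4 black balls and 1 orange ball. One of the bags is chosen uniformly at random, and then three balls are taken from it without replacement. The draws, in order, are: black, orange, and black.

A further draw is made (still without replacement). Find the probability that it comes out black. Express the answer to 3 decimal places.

For each hypothesis, P(data | H) works out to: P(data | bag A) = (4/10)(6/9)(3/8) = 1/10; P(data | bag B) = (4/5)(1/4)(3/3) = 1/5.
Weighting by the prior gives 1/2 · 1/10 = 1/20, 1/2 · 1/5 = 1/10; summing to 3/20.
Normalising, the posterior is P(bag A | data) = 1/3, P(bag B | data) = 2/3.
The predictive probability is P(black next | data) = (2/7)(1/3) + (1)(2/3) = 16/21.

0.762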